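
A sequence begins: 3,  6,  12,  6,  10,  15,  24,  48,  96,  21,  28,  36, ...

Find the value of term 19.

1536

The slot pattern repeats as AAABBB (period 6), so there are 2 interleaved tracks.
Subsequence A = 3, 6, 12, 24, 48, 96: multiplying by 2 each time.
Subsequence B = 6, 10, 15, 21, 28, 36: triangular numbers n(n+1)/2 for n = 3, 4, ….
The 19th slot belongs to subsequence A; its 10th term is 1536.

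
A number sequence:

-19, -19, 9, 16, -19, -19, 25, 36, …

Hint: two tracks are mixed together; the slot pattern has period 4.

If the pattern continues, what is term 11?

49

The slot pattern repeats as AABB (period 4), so there are 2 interleaved tracks.
Subsequence A: -19, -19, -19, -19. Always -19.
Subsequence B: 9, 16, 25, 36. Perfect squares starting at 3².
Term 11 comes from subsequence B (its 5th entry): 49.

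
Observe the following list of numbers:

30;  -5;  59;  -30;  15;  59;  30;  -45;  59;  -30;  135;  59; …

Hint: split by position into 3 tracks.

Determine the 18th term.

The terms cycle through 3 interleaved subsequences.
Subsequence A = 30, -30, 30, -30: alternating ±30.
Subsequence B = -5, 15, -45, 135: multiplying by -3 each time.
Subsequence C = 59, 59, 59, 59: constant 59.
Position 18 → subsequence C, term 6 = 59.

59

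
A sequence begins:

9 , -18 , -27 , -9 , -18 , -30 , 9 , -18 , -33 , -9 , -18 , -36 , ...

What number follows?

9

Read the sequence 3 terms at a time; column i is its own pattern.
Track A: 9, -9, 9, -9 — oscillating between 9 and -9.
Track B: -18, -18, -18, -18 — the constant sequence -18.
Track C: -27, -30, -33, -36 — arithmetic, step −3.
The 13th slot belongs to track A; its 5th term is 9.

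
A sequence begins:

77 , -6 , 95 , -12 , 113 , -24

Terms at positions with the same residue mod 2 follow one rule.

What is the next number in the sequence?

131

Odd-indexed and even-indexed terms follow separate rules.
Subsequence A: 77, 95, 113 — linear: a_n = 59 + 18·n.
Subsequence B: -6, -12, -24 — geometric with ratio 2.
Term 7 comes from subsequence A (its 4th entry): 131.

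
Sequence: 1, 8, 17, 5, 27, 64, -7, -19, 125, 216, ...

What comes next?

The slot pattern repeats as AABB (period 4), so there are 2 interleaved tracks.
Subsequence A: 1, 8, 27, 64, 125, 216 — the cubes 1³, 2³, 3³, ….
Subsequence B: 17, 5, -7, -19 — arithmetic, step −12.
Term 11 comes from subsequence B (its 5th entry): -31.

-31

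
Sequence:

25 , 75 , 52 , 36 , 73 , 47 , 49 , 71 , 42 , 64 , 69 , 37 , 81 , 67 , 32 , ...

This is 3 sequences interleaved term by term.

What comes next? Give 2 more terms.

100, 65

Split by position mod 3 into 3 tracks.
Stream A: 25, 36, 49, 64, 81 (perfect squares starting at 5²).
Stream B: 75, 73, 71, 69, 67 (arithmetic with common difference −2).
Stream C: 52, 47, 42, 37, 32 (linear: a_n = 57 − 5·n).
Position 16 falls in stream A as its term 6, giving 100.
The 17th slot belongs to stream B; its 6th term is 65.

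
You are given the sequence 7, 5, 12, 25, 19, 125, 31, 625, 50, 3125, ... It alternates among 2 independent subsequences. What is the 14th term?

78125

Split by position mod 2 into 2 tracks.
Stream A: 7, 12, 19, 31, 50. Each term equals the sum of the previous two.
Stream B: 5, 25, 125, 625, 3125. Successive powers of 5.
Term 14 comes from stream B (its 7th entry): 78125.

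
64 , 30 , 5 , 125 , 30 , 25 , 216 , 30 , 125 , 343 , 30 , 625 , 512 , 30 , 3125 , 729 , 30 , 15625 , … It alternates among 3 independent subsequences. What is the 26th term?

30

Split by position mod 3: positions 1, 4, 7, … form one track, and each other residue class forms its own.
Subsequence A is 64, 125, 216, 343, 512, 729, which is perfect cubes starting at 4³.
Subsequence B is 30, 30, 30, 30, 30, 30, which is constant 30.
Subsequence C is 5, 25, 125, 625, 3125, 15625, which is powers of 5.
Position 26 → subsequence B, term 9 = 30.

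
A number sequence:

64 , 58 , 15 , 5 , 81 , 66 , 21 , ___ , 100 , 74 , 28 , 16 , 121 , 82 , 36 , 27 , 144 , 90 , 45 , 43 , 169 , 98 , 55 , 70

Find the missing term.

11

Taking every 4th term gives 4 separate tracks.
Stream A: 64, 81, 100, 121, 144, 169 (perfect squares starting at 8²).
Stream B: 58, 66, 74, 82, 90, 98 (adding 8 each time).
Stream C: 15, 21, 28, 36, 45, 55 (the triangular numbers T_5, T_6, …).
Stream D: 5, ?, 16, 27, 43, 70 (each term equals the sum of the previous two).
Stream D's pattern makes the blank 11.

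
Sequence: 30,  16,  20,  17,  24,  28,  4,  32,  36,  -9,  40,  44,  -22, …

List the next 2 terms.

The slot pattern repeats as ABB (period 3), so there are 2 interleaved tracks.
Track A is 30, 17, 4, -9, -22, which is arithmetic with common difference −13.
Track B is 16, 20, 24, 28, 32, 36, 40, 44, which is linear: a_n = 12 + 4·n.
Position 14 → track B, term 9 = 48.
The 15th slot belongs to track B; its 10th term is 52.

48, 52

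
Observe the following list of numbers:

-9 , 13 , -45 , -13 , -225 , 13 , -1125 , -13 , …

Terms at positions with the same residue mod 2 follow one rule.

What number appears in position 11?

Taking every 2nd term gives 2 separate tracks.
Track A: -9, -45, -225, -1125. Geometric, ×5 each step.
Track B: 13, -13, 13, -13. The oscillation 13·(−1)^(n+1).
The 11th slot belongs to track A; its 6th term is -28125.

-28125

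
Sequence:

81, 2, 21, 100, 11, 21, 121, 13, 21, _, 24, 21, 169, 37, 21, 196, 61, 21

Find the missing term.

Split by position mod 3 into 3 tracks.
Track A = 81, 100, 121, ?, 169, 196: the squares 9², 10², 11², ….
Track B = 2, 11, 13, 24, 37, 61: Fibonacci-style (each term is the sum of the two before it).
Track C = 21, 21, 21, 21, 21, 21: constant 21.
Filling track A at index 4 by its rule yields 144.

144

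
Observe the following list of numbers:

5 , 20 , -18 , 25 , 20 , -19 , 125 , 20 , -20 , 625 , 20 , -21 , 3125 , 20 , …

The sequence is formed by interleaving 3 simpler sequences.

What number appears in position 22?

390625

Read the sequence 3 terms at a time; column i is its own pattern.
Subsequence A: 5, 25, 125, 625, 3125 — powers 5^1, 5^2, 5^3, ….
Subsequence B: 20, 20, 20, 20, 20 — constant 20.
Subsequence C: -18, -19, -20, -21 — linear: a_n = -17 − n.
Term 22 comes from subsequence A (its 8th entry): 390625.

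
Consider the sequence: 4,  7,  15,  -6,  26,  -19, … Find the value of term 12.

Taking every 2nd term gives 2 separate tracks.
Stream A is 4, 15, 26, which is arithmetic with common difference +11.
Stream B is 7, -6, -19, which is subtracting 13 each time.
The 12th slot belongs to stream B; its 6th term is -58.

-58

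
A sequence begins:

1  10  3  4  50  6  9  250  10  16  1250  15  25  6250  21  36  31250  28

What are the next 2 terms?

Taking every 3rd term gives 3 separate tracks.
Track A = 1, 4, 9, 16, 25, 36: consecutive squares n² from n = 1.
Track B = 10, 50, 250, 1250, 6250, 31250: multiplying by 5 each time.
Track C = 3, 6, 10, 15, 21, 28: the triangular numbers T_2, T_3, ….
Term 19 comes from track A (its 7th entry): 49.
Term 20 comes from track B (its 7th entry): 156250.

49, 156250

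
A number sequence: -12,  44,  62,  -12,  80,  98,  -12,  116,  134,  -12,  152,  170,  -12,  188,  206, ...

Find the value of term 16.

-12

The slot pattern repeats as ABB (period 3), so there are 2 interleaved tracks.
Track A: -12, -12, -12, -12, -12 — constant -12.
Track B: 44, 62, 80, 98, 116, 134, 152, 170, 188, 206 — arithmetic, step +18.
Position 16 falls in track A as its term 6, giving -12.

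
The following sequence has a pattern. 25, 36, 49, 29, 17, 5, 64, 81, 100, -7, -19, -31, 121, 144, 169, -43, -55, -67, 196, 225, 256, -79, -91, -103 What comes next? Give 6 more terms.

Reading positions in blocks of 6 reveals the pattern AAABBB — 2 tracks woven together.
Subsequence A: 25, 36, 49, 64, 81, 100, 121, 144, 169, 196, 225, 256. The squares 5², 6², 7², ….
Subsequence B: 29, 17, 5, -7, -19, -31, -43, -55, -67, -79, -91, -103. Arithmetic, step −12.
Term 25 comes from subsequence A (its 13th entry): 289.
Position 26 falls in subsequence A as its term 14, giving 324.
Term 27 comes from subsequence A (its 15th entry): 361.
Position 28 → subsequence B, term 13 = -115.
The 29th slot belongs to subsequence B; its 14th term is -127.
The 30th slot belongs to subsequence B; its 15th term is -139.

289, 324, 361, -115, -127, -139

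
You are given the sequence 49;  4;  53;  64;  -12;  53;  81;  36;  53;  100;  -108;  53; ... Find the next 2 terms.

Read the sequence 3 terms at a time; column i is its own pattern.
Track A: 49, 64, 81, 100 — the squares 7², 8², 9², ….
Track B: 4, -12, 36, -108 — a geometric progression (common ratio -3).
Track C: 53, 53, 53, 53 — always 53.
The 13th slot belongs to track A; its 5th term is 121.
Position 14 falls in track B as its term 5, giving 324.

121, 324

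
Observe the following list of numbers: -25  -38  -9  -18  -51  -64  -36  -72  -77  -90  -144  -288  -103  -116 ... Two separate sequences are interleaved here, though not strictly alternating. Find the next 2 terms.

-576, -1152

Positions follow the repeating pattern AABB; grouping by letter gives 2 tracks.
Track A: -25, -38, -51, -64, -77, -90, -103, -116 (subtracting 13 each time).
Track B: -9, -18, -36, -72, -144, -288 (a geometric progression (common ratio 2)).
Position 15 falls in track B as its term 7, giving -576.
The 16th slot belongs to track B; its 8th term is -1152.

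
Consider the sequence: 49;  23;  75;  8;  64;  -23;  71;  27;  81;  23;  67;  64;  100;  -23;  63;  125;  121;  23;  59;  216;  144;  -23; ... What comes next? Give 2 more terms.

Split by position mod 4 into 4 tracks.
Track A = 49, 64, 81, 100, 121, 144: perfect squares starting at 7².
Track B = 23, -23, 23, -23, 23, -23: alternating ±23.
Track C = 75, 71, 67, 63, 59: arithmetic with common difference −4.
Track D = 8, 27, 64, 125, 216: perfect cubes starting at 2³.
Position 23 → track C, term 6 = 55.
Position 24 falls in track D as its term 6, giving 343.

55, 343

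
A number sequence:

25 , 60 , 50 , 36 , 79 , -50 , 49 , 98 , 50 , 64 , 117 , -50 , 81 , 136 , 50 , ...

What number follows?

100

The terms cycle through 3 interleaved subsequences.
Stream A: 25, 36, 49, 64, 81 — the squares 5², 6², 7², ….
Stream B: 60, 79, 98, 117, 136 — arithmetic with common difference +19.
Stream C: 50, -50, 50, -50, 50 — the oscillation 50·(−1)^(n+1).
The 16th slot belongs to stream A; its 6th term is 100.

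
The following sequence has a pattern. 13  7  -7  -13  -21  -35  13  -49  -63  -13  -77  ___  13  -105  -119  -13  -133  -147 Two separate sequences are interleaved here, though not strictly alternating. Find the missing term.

The slot pattern repeats as ABB (period 3), so there are 2 interleaved tracks.
Track A is 13, -13, 13, -13, 13, -13, which is oscillating between 13 and -13.
Track B is 7, -7, -21, -35, -49, -63, -77, ?, -105, -119, -133, -147, which is arithmetic with common difference −14.
Track B's pattern makes the blank -91.

-91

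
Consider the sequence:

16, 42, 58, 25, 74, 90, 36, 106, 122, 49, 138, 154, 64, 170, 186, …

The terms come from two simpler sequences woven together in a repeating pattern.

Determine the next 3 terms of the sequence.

The slot pattern repeats as ABB (period 3), so there are 2 interleaved tracks.
Subsequence A: 16, 25, 36, 49, 64. The squares 4², 5², 6², ….
Subsequence B: 42, 58, 74, 90, 106, 122, 138, 154, 170, 186. Arithmetic, step +16.
Position 16 → subsequence A, term 6 = 81.
The 17th slot belongs to subsequence B; its 11th term is 202.
Position 18 → subsequence B, term 12 = 218.

81, 202, 218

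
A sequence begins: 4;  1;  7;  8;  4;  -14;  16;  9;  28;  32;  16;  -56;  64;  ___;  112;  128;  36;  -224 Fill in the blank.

25

Read the sequence 3 terms at a time; column i is its own pattern.
Track A: 4, 8, 16, 32, 64, 128 (powers 2^2, 2^3, 2^4, …).
Track B: 1, 4, 9, 16, ?, 36 (perfect squares starting at 1²).
Track C: 7, -14, 28, -56, 112, -224 (a geometric progression (common ratio -2)).
So the missing entry in track B is 25.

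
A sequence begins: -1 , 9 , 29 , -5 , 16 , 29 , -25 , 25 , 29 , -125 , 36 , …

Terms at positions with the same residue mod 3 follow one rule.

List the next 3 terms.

Split by position mod 3: positions 1, 4, 7, … form one track, and each other residue class forms its own.
Track A: -1, -5, -25, -125. Geometric with ratio 5.
Track B: 9, 16, 25, 36. Consecutive squares n² from n = 3.
Track C: 29, 29, 29. Constant 29.
The 12th slot belongs to track C; its 4th term is 29.
Position 13 → track A, term 5 = -625.
Position 14 falls in track B as its term 5, giving 49.

29, -625, 49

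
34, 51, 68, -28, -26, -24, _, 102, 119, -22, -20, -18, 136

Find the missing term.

85

Reading positions in blocks of 6 reveals the pattern AAABBB — 2 tracks woven together.
Stream A: 34, 51, 68, ?, 102, 119, 136. Linear: a_n = 17 + 17·n.
Stream B: -28, -26, -24, -22, -20, -18. Arithmetic with common difference +2.
So the missing entry in stream A is 85.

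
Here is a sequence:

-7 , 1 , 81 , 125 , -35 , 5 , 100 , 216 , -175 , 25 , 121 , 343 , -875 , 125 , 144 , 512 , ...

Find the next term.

-4375

Split by position mod 4 into 4 tracks.
Track A: -7, -35, -175, -875 — geometric with ratio 5.
Track B: 1, 5, 25, 125 — powers of 5.
Track C: 81, 100, 121, 144 — the squares 9², 10², 11², ….
Track D: 125, 216, 343, 512 — the cubes 5³, 6³, 7³, ….
Position 17 falls in track A as its term 5, giving -4375.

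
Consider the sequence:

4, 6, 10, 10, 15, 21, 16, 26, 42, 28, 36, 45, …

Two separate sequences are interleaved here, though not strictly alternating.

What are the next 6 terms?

Reading positions in blocks of 6 reveals the pattern AAABBB — 2 tracks woven together.
Track A: 4, 6, 10, 16, 26, 42 (a Fibonacci-like recurrence a_n = a_{n-1} + a_{n-2}).
Track B: 10, 15, 21, 28, 36, 45 (triangular numbers n(n+1)/2 for n = 4, 5, …).
The 13th slot belongs to track A; its 7th term is 68.
Term 14 comes from track A (its 8th entry): 110.
The 15th slot belongs to track A; its 9th term is 178.
Term 16 comes from track B (its 7th entry): 55.
The 17th slot belongs to track B; its 8th term is 66.
Position 18 falls in track B as its term 9, giving 78.

68, 110, 178, 55, 66, 78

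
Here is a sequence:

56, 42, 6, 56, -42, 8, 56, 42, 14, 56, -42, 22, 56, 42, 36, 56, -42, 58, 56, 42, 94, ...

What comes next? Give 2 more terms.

Split by position mod 3: positions 1, 4, 7, … form one track, and each other residue class forms its own.
Track A is 56, 56, 56, 56, 56, 56, 56, which is always 56.
Track B is 42, -42, 42, -42, 42, -42, 42, which is the oscillation 42·(−1)^(n+1).
Track C is 6, 8, 14, 22, 36, 58, 94, which is a Fibonacci-like recurrence a_n = a_{n-1} + a_{n-2}.
The 22nd slot belongs to track A; its 8th term is 56.
Position 23 falls in track B as its term 8, giving -42.

56, -42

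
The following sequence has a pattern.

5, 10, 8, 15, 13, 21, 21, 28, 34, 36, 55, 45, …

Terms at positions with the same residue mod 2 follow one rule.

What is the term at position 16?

66

Taking every 2nd term gives 2 separate tracks.
Track A: 5, 8, 13, 21, 34, 55. A Fibonacci-like recurrence a_n = a_{n-1} + a_{n-2}.
Track B: 10, 15, 21, 28, 36, 45. The triangular numbers T_4, T_5, ….
Position 16 falls in track B as its term 8, giving 66.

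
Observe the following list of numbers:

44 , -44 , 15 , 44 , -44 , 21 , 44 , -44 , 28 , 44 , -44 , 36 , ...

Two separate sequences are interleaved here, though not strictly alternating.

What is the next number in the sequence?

Positions follow the repeating pattern AAB; grouping by letter gives 2 tracks.
Stream A: 44, -44, 44, -44, 44, -44, 44, -44 (the oscillation 44·(−1)^(n+1)).
Stream B: 15, 21, 28, 36 (triangular numbers n(n+1)/2 for n = 5, 6, …).
The 13th slot belongs to stream A; its 9th term is 44.

44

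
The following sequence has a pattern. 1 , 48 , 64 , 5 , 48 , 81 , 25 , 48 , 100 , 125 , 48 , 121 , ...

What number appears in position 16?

3125

Taking every 3rd term gives 3 separate tracks.
Track A: 1, 5, 25, 125 — a geometric progression (common ratio 5).
Track B: 48, 48, 48, 48 — always 48.
Track C: 64, 81, 100, 121 — perfect squares starting at 8².
The 16th slot belongs to track A; its 6th term is 3125.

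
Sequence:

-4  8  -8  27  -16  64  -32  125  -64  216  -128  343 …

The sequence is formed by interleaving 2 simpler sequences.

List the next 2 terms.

-256, 512

Taking every 2nd term gives 2 separate tracks.
Track A is -4, -8, -16, -32, -64, -128, which is geometric with ratio 2.
Track B is 8, 27, 64, 125, 216, 343, which is the cubes 2³, 3³, 4³, ….
The 13th slot belongs to track A; its 7th term is -256.
Term 14 comes from track B (its 7th entry): 512.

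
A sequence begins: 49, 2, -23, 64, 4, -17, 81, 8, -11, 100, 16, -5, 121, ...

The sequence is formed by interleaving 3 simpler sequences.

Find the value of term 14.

Read the sequence 3 terms at a time; column i is its own pattern.
Subsequence A: 49, 64, 81, 100, 121 — consecutive squares n² from n = 7.
Subsequence B: 2, 4, 8, 16 — geometric with ratio 2.
Subsequence C: -23, -17, -11, -5 — adding 6 each time.
Position 14 → subsequence B, term 5 = 32.

32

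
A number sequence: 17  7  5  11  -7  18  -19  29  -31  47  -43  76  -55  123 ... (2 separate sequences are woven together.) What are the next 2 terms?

-67, 199

Odd-indexed and even-indexed terms follow separate rules.
Track A: 17, 5, -7, -19, -31, -43, -55 (arithmetic, step −12).
Track B: 7, 11, 18, 29, 47, 76, 123 (a Fibonacci-like recurrence a_n = a_{n-1} + a_{n-2}).
The 15th slot belongs to track A; its 8th term is -67.
Term 16 comes from track B (its 8th entry): 199.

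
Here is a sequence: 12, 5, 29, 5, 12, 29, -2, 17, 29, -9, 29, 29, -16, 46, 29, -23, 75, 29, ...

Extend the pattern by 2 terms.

-30, 121

Split by position mod 3 into 3 tracks.
Track A = 12, 5, -2, -9, -16, -23: subtracting 7 each time.
Track B = 5, 12, 17, 29, 46, 75: Fibonacci-style (each term is the sum of the two before it).
Track C = 29, 29, 29, 29, 29, 29: the constant sequence 29.
The 19th slot belongs to track A; its 7th term is -30.
Position 20 falls in track B as its term 7, giving 121.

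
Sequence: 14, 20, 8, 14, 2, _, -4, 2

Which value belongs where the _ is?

8

Taking every 2nd term gives 2 separate tracks.
Subsequence A: 14, 8, 2, -4 — arithmetic with common difference −6.
Subsequence B: 20, 14, ?, 2 — subtracting 6 each time.
The gap is subsequence B's term 3; the rule gives 8.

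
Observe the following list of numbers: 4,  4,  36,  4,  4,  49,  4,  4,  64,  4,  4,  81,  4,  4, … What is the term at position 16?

4

The slot pattern repeats as AAB (period 3), so there are 2 interleaved tracks.
Track A: 4, 4, 4, 4, 4, 4, 4, 4, 4, 4 — the constant sequence 4.
Track B: 36, 49, 64, 81 — the squares 6², 7², 8², ….
The 16th slot belongs to track A; its 11th term is 4.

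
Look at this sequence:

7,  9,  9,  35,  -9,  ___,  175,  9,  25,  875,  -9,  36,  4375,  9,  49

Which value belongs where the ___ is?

Split by position mod 3: positions 1, 4, 7, … form one track, and each other residue class forms its own.
Track A: 7, 35, 175, 875, 4375 (geometric, ×5 each step).
Track B: 9, -9, 9, -9, 9 (the oscillation 9·(−1)^(n+1)).
Track C: 9, ?, 25, 36, 49 (consecutive squares n² from n = 3).
Filling track C at index 2 by its rule yields 16.

16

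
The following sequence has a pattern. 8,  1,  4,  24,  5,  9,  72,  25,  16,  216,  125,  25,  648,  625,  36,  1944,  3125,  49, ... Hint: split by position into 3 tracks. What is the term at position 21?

64

Read the sequence 3 terms at a time; column i is its own pattern.
Track A: 8, 24, 72, 216, 648, 1944. Geometric with ratio 3.
Track B: 1, 5, 25, 125, 625, 3125. Powers 5^0, 5^1, 5^2, ….
Track C: 4, 9, 16, 25, 36, 49. Perfect squares starting at 2².
The 21st slot belongs to track C; its 7th term is 64.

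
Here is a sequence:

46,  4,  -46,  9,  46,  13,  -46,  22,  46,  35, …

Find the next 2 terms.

-46, 57

The terms cycle through 2 interleaved subsequences.
Subsequence A: 46, -46, 46, -46, 46. The oscillation 46·(−1)^(n+1).
Subsequence B: 4, 9, 13, 22, 35. Fibonacci-style (each term is the sum of the two before it).
Position 11 → subsequence A, term 6 = -46.
Term 12 comes from subsequence B (its 6th entry): 57.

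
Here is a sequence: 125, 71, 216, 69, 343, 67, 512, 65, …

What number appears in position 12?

61

Positions 1, 3, 5, … form one subsequence and positions 2, 4, 6, … form another.
Track A is 125, 216, 343, 512, which is the cubes 5³, 6³, 7³, ….
Track B is 71, 69, 67, 65, which is arithmetic, step −2.
Term 12 comes from track B (its 6th entry): 61.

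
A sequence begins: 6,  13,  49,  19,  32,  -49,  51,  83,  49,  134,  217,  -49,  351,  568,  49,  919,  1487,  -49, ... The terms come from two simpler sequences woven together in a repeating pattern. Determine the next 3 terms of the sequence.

Reading positions in blocks of 3 reveals the pattern AAB — 2 tracks woven together.
Track A: 6, 13, 19, 32, 51, 83, 134, 217, 351, 568, 919, 1487 (Fibonacci-style (each term is the sum of the two before it)).
Track B: 49, -49, 49, -49, 49, -49 (the oscillation 49·(−1)^(n+1)).
Position 19 → track A, term 13 = 2406.
Position 20 falls in track A as its term 14, giving 3893.
The 21st slot belongs to track B; its 7th term is 49.

2406, 3893, 49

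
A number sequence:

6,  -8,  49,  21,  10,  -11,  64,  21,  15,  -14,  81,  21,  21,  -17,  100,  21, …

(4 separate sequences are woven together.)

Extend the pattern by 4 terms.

Taking every 4th term gives 4 separate tracks.
Track A: 6, 10, 15, 21 — the triangular numbers T_3, T_4, ….
Track B: -8, -11, -14, -17 — arithmetic with common difference −3.
Track C: 49, 64, 81, 100 — perfect squares starting at 7².
Track D: 21, 21, 21, 21 — always 21.
Position 17 falls in track A as its term 5, giving 28.
The 18th slot belongs to track B; its 5th term is -20.
Position 19 → track C, term 5 = 121.
The 20th slot belongs to track D; its 5th term is 21.

28, -20, 121, 21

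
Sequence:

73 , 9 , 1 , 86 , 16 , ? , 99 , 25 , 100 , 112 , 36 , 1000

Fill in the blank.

Split by position mod 3: positions 1, 4, 7, … form one track, and each other residue class forms its own.
Track A: 73, 86, 99, 112. Linear: a_n = 60 + 13·n.
Track B: 9, 16, 25, 36. Perfect squares starting at 3².
Track C: 1, ?, 100, 1000. Powers 10^0, 10^1, 10^2, ….
So the missing entry in track C is 10.

10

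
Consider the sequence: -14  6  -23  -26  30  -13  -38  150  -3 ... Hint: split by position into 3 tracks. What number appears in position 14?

3750

Split by position mod 3: positions 1, 4, 7, … form one track, and each other residue class forms its own.
Subsequence A is -14, -26, -38, which is arithmetic, step −12.
Subsequence B is 6, 30, 150, which is multiplying by 5 each time.
Subsequence C is -23, -13, -3, which is linear: a_n = -33 + 10·n.
Term 14 comes from subsequence B (its 5th entry): 3750.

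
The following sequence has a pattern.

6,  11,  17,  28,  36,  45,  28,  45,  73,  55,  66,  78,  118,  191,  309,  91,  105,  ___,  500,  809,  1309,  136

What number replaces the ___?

120

Reading positions in blocks of 6 reveals the pattern AAABBB — 2 tracks woven together.
Track A = 6, 11, 17, 28, 45, 73, 118, 191, 309, 500, 809, 1309: each term equals the sum of the previous two.
Track B = 28, 36, 45, 55, 66, 78, 91, 105, ?, 136: triangular numbers starting at T_7.
Filling track B at index 9 by its rule yields 120.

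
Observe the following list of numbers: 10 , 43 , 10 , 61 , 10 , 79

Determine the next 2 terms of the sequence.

10, 97

The terms cycle through 2 interleaved subsequences.
Track A is 10, 10, 10, which is the constant sequence 10.
Track B is 43, 61, 79, which is adding 18 each time.
Position 7 → track A, term 4 = 10.
Position 8 → track B, term 4 = 97.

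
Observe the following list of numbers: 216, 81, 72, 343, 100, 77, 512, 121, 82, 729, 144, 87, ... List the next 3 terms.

1000, 169, 92

Read the sequence 3 terms at a time; column i is its own pattern.
Track A: 216, 343, 512, 729. The cubes 6³, 7³, 8³, ….
Track B: 81, 100, 121, 144. Consecutive squares n² from n = 9.
Track C: 72, 77, 82, 87. Arithmetic, step +5.
Position 13 falls in track A as its term 5, giving 1000.
Position 14 falls in track B as its term 5, giving 169.
Term 15 comes from track C (its 5th entry): 92.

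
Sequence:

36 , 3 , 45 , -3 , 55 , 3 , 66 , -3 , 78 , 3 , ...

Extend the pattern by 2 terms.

Taking every 2nd term gives 2 separate tracks.
Subsequence A is 36, 45, 55, 66, 78, which is triangular numbers n(n+1)/2 for n = 8, 9, ….
Subsequence B is 3, -3, 3, -3, 3, which is oscillating between 3 and -3.
The 11th slot belongs to subsequence A; its 6th term is 91.
Position 12 → subsequence B, term 6 = -3.

91, -3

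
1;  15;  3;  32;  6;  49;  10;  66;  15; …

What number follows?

83

Odd-indexed and even-indexed terms follow separate rules.
Track A: 1, 3, 6, 10, 15. Triangular numbers n(n+1)/2 for n = 1, 2, ….
Track B: 15, 32, 49, 66. Arithmetic, step +17.
Term 10 comes from track B (its 5th entry): 83.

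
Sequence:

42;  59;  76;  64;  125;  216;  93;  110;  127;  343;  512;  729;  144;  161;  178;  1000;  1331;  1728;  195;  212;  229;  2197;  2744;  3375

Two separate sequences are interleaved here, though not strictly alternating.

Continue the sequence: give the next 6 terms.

246, 263, 280, 4096, 4913, 5832

The slot pattern repeats as AAABBB (period 6), so there are 2 interleaved tracks.
Subsequence A: 42, 59, 76, 93, 110, 127, 144, 161, 178, 195, 212, 229. Linear: a_n = 25 + 17·n.
Subsequence B: 64, 125, 216, 343, 512, 729, 1000, 1331, 1728, 2197, 2744, 3375. The cubes 4³, 5³, 6³, ….
Position 25 → subsequence A, term 13 = 246.
Position 26 → subsequence A, term 14 = 263.
Position 27 → subsequence A, term 15 = 280.
Position 28 → subsequence B, term 13 = 4096.
Term 29 comes from subsequence B (its 14th entry): 4913.
Position 30 → subsequence B, term 15 = 5832.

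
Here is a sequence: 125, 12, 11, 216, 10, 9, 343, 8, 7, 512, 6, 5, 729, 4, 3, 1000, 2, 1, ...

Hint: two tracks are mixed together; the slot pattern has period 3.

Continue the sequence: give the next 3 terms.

Positions follow the repeating pattern ABB; grouping by letter gives 2 tracks.
Stream A: 125, 216, 343, 512, 729, 1000. The cubes 5³, 6³, 7³, ….
Stream B: 12, 11, 10, 9, 8, 7, 6, 5, 4, 3, 2, 1. Linear: a_n = 13 − n.
Term 19 comes from stream A (its 7th entry): 1331.
Term 20 comes from stream B (its 13th entry): 0.
Position 21 → stream B, term 14 = -1.

1331, 0, -1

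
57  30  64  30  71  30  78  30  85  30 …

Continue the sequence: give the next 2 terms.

92, 30

Positions 1, 3, 5, … form one subsequence and positions 2, 4, 6, … form another.
Track A = 57, 64, 71, 78, 85: arithmetic with common difference +7.
Track B = 30, 30, 30, 30, 30: constant 30.
Term 11 comes from track A (its 6th entry): 92.
Position 12 → track B, term 6 = 30.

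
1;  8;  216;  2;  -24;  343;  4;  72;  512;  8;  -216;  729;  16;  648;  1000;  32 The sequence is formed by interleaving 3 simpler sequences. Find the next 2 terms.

-1944, 1331

Split by position mod 3 into 3 tracks.
Track A: 1, 2, 4, 8, 16, 32 (powers 2^0, 2^1, 2^2, …).
Track B: 8, -24, 72, -216, 648 (geometric with ratio -3).
Track C: 216, 343, 512, 729, 1000 (consecutive cubes n³ from n = 6).
The 17th slot belongs to track B; its 6th term is -1944.
Position 18 falls in track C as its term 6, giving 1331.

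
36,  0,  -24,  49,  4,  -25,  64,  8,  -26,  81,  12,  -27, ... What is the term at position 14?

16

Split by position mod 3 into 3 tracks.
Track A is 36, 49, 64, 81, which is the squares 6², 7², 8², ….
Track B is 0, 4, 8, 12, which is linear: a_n = -4 + 4·n.
Track C is -24, -25, -26, -27, which is subtracting 1 each time.
Term 14 comes from track B (its 5th entry): 16.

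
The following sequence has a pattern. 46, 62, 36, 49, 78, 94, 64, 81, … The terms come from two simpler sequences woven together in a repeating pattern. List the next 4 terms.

Positions follow the repeating pattern AABB; grouping by letter gives 2 tracks.
Subsequence A: 46, 62, 78, 94 (linear: a_n = 30 + 16·n).
Subsequence B: 36, 49, 64, 81 (perfect squares starting at 6²).
Term 9 comes from subsequence A (its 5th entry): 110.
Position 10 falls in subsequence A as its term 6, giving 126.
The 11th slot belongs to subsequence B; its 5th term is 100.
Term 12 comes from subsequence B (its 6th entry): 121.

110, 126, 100, 121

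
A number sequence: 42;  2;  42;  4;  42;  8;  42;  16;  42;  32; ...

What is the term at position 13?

Taking every 2nd term gives 2 separate tracks.
Track A: 42, 42, 42, 42, 42. Always 42.
Track B: 2, 4, 8, 16, 32. Powers of 2.
Position 13 falls in track A as its term 7, giving 42.

42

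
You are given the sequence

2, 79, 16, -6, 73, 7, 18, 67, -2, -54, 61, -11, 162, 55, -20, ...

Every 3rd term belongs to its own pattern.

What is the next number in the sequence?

Taking every 3rd term gives 3 separate tracks.
Track A: 2, -6, 18, -54, 162 (multiplying by -3 each time).
Track B: 79, 73, 67, 61, 55 (arithmetic, step −6).
Track C: 16, 7, -2, -11, -20 (linear: a_n = 25 − 9·n).
Position 16 → track A, term 6 = -486.

-486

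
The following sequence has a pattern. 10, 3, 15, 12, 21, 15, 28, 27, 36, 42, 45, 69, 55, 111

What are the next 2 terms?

Positions 1, 3, 5, … form one subsequence and positions 2, 4, 6, … form another.
Stream A is 10, 15, 21, 28, 36, 45, 55, which is triangular numbers starting at T_4.
Stream B is 3, 12, 15, 27, 42, 69, 111, which is a Fibonacci-like recurrence a_n = a_{n-1} + a_{n-2}.
Position 15 falls in stream A as its term 8, giving 66.
Position 16 → stream B, term 8 = 180.

66, 180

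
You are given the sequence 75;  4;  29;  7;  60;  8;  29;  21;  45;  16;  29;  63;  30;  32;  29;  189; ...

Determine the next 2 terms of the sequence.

The terms cycle through 4 interleaved subsequences.
Track A: 75, 60, 45, 30. Linear: a_n = 90 − 15·n.
Track B: 4, 8, 16, 32. Powers 2^2, 2^3, 2^4, ….
Track C: 29, 29, 29, 29. The constant sequence 29.
Track D: 7, 21, 63, 189. Geometric, ×3 each step.
Position 17 falls in track A as its term 5, giving 15.
Term 18 comes from track B (its 5th entry): 64.

15, 64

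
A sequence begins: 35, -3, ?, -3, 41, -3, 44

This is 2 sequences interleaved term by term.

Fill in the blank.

38

Positions 1, 3, 5, … form one subsequence and positions 2, 4, 6, … form another.
Subsequence A = 35, ?, 41, 44: arithmetic with common difference +3.
Subsequence B = -3, -3, -3: always -3.
Filling subsequence A at index 2 by its rule yields 38.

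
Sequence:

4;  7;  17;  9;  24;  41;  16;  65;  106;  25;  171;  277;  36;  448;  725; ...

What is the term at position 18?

1898

Positions follow the repeating pattern ABB; grouping by letter gives 2 tracks.
Track A: 4, 9, 16, 25, 36. Consecutive squares n² from n = 2.
Track B: 7, 17, 24, 41, 65, 106, 171, 277, 448, 725. Each term equals the sum of the previous two.
The 18th slot belongs to track B; its 12th term is 1898.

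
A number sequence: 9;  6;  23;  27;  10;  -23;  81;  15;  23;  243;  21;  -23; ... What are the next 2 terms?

729, 28

Split by position mod 3: positions 1, 4, 7, … form one track, and each other residue class forms its own.
Track A = 9, 27, 81, 243: powers of 3.
Track B = 6, 10, 15, 21: the triangular numbers T_3, T_4, ….
Track C = 23, -23, 23, -23: oscillating between 23 and -23.
Term 13 comes from track A (its 5th entry): 729.
The 14th slot belongs to track B; its 5th term is 28.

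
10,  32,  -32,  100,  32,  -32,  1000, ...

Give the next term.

32

Reading positions in blocks of 3 reveals the pattern ABB — 2 tracks woven together.
Track A is 10, 100, 1000, which is geometric with ratio 10.
Track B is 32, -32, 32, -32, which is alternating ±32.
Position 8 falls in track B as its term 5, giving 32.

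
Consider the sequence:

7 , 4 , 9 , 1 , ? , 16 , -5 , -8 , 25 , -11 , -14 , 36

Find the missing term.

-2

Positions follow the repeating pattern AAB; grouping by letter gives 2 tracks.
Track A: 7, 4, 1, ?, -5, -8, -11, -14. Subtracting 3 each time.
Track B: 9, 16, 25, 36. Consecutive squares n² from n = 3.
The gap is track A's term 4; the rule gives -2.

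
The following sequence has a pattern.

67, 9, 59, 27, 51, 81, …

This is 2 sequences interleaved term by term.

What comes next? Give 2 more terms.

43, 243

The terms cycle through 2 interleaved subsequences.
Stream A: 67, 59, 51. Subtracting 8 each time.
Stream B: 9, 27, 81. Powers 3^2, 3^3, 3^4, ….
Position 7 falls in stream A as its term 4, giving 43.
Position 8 falls in stream B as its term 4, giving 243.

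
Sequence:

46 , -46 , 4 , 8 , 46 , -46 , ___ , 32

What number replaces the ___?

16

The slot pattern repeats as AABB (period 4), so there are 2 interleaved tracks.
Track A: 46, -46, 46, -46. The oscillation 46·(−1)^(n+1).
Track B: 4, 8, ?, 32. Powers of 2.
Filling track B at index 3 by its rule yields 16.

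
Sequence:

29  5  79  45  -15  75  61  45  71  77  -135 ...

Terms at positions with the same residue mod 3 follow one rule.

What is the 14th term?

405

Split by position mod 3: positions 1, 4, 7, … form one track, and each other residue class forms its own.
Stream A = 29, 45, 61, 77: adding 16 each time.
Stream B = 5, -15, 45, -135: geometric, ×-3 each step.
Stream C = 79, 75, 71: arithmetic, step −4.
The 14th slot belongs to stream B; its 5th term is 405.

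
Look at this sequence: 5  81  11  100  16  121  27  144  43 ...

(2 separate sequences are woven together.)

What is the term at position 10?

169

The terms cycle through 2 interleaved subsequences.
Subsequence A = 5, 11, 16, 27, 43: Fibonacci-style (each term is the sum of the two before it).
Subsequence B = 81, 100, 121, 144: perfect squares starting at 9².
Position 10 falls in subsequence B as its term 5, giving 169.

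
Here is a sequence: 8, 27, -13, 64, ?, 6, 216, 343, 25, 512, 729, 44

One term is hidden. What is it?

The slot pattern repeats as AAB (period 3), so there are 2 interleaved tracks.
Track A: 8, 27, 64, ?, 216, 343, 512, 729 (perfect cubes starting at 2³).
Track B: -13, 6, 25, 44 (arithmetic, step +19).
Track A's pattern makes the blank 125.

125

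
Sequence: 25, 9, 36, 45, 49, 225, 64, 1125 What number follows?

Taking every 2nd term gives 2 separate tracks.
Track A: 25, 36, 49, 64. The squares 5², 6², 7², ….
Track B: 9, 45, 225, 1125. Multiplying by 5 each time.
The 9th slot belongs to track A; its 5th term is 81.

81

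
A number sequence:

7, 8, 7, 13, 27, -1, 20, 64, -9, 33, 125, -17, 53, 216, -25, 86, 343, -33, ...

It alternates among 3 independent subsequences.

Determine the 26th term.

1000

Split by position mod 3: positions 1, 4, 7, … form one track, and each other residue class forms its own.
Track A is 7, 13, 20, 33, 53, 86, which is Fibonacci-style (each term is the sum of the two before it).
Track B is 8, 27, 64, 125, 216, 343, which is consecutive cubes n³ from n = 2.
Track C is 7, -1, -9, -17, -25, -33, which is subtracting 8 each time.
Position 26 → track B, term 9 = 1000.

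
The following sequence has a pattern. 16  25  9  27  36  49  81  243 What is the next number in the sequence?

Positions follow the repeating pattern AABB; grouping by letter gives 2 tracks.
Stream A = 16, 25, 36, 49: consecutive squares n² from n = 4.
Stream B = 9, 27, 81, 243: powers of 3.
Term 9 comes from stream A (its 5th entry): 64.

64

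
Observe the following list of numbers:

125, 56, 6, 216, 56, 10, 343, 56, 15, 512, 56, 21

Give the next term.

729

Split by position mod 3: positions 1, 4, 7, … form one track, and each other residue class forms its own.
Subsequence A: 125, 216, 343, 512. Consecutive cubes n³ from n = 5.
Subsequence B: 56, 56, 56, 56. Always 56.
Subsequence C: 6, 10, 15, 21. Triangular numbers starting at T_3.
Position 13 falls in subsequence A as its term 5, giving 729.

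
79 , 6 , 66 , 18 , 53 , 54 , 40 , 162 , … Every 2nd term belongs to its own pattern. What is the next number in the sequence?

27

Taking every 2nd term gives 2 separate tracks.
Track A = 79, 66, 53, 40: linear: a_n = 92 − 13·n.
Track B = 6, 18, 54, 162: geometric, ×3 each step.
Term 9 comes from track A (its 5th entry): 27.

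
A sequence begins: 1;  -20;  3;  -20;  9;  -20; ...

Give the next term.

27

Taking every 2nd term gives 2 separate tracks.
Stream A: 1, 3, 9. Successive powers of 3.
Stream B: -20, -20, -20. Constant -20.
The 7th slot belongs to stream A; its 4th term is 27.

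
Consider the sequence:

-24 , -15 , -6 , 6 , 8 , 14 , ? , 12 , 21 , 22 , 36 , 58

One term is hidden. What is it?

3

Positions follow the repeating pattern AAABBB; grouping by letter gives 2 tracks.
Stream A = -24, -15, -6, ?, 12, 21: arithmetic, step +9.
Stream B = 6, 8, 14, 22, 36, 58: each term equals the sum of the previous two.
Stream A's pattern makes the blank 3.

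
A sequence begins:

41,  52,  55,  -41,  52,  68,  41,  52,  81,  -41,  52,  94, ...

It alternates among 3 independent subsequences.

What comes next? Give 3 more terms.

41, 52, 107

The terms cycle through 3 interleaved subsequences.
Subsequence A = 41, -41, 41, -41: the oscillation 41·(−1)^(n+1).
Subsequence B = 52, 52, 52, 52: always 52.
Subsequence C = 55, 68, 81, 94: adding 13 each time.
Term 13 comes from subsequence A (its 5th entry): 41.
The 14th slot belongs to subsequence B; its 5th term is 52.
Term 15 comes from subsequence C (its 5th entry): 107.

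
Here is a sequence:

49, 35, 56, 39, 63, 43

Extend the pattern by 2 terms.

Positions 1, 3, 5, … form one subsequence and positions 2, 4, 6, … form another.
Track A is 49, 56, 63, which is linear: a_n = 42 + 7·n.
Track B is 35, 39, 43, which is linear: a_n = 31 + 4·n.
Position 7 falls in track A as its term 4, giving 70.
The 8th slot belongs to track B; its 4th term is 47.

70, 47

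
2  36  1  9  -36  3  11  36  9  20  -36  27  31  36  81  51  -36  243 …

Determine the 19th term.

Split by position mod 3: positions 1, 4, 7, … form one track, and each other residue class forms its own.
Subsequence A: 2, 9, 11, 20, 31, 51 (Fibonacci-style (each term is the sum of the two before it)).
Subsequence B: 36, -36, 36, -36, 36, -36 (oscillating between 36 and -36).
Subsequence C: 1, 3, 9, 27, 81, 243 (geometric with ratio 3).
Position 19 → subsequence A, term 7 = 82.

82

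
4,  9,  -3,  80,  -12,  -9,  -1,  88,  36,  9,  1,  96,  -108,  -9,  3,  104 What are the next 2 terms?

324, 9

Split by position mod 4: positions 1, 5, 9, … form one track, and each other residue class forms its own.
Track A: 4, -12, 36, -108 — multiplying by -3 each time.
Track B: 9, -9, 9, -9 — alternating ±9.
Track C: -3, -1, 1, 3 — adding 2 each time.
Track D: 80, 88, 96, 104 — linear: a_n = 72 + 8·n.
Position 17 → track A, term 5 = 324.
The 18th slot belongs to track B; its 5th term is 9.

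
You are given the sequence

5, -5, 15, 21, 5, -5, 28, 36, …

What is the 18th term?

-5

Reading positions in blocks of 4 reveals the pattern AABB — 2 tracks woven together.
Track A: 5, -5, 5, -5 — oscillating between 5 and -5.
Track B: 15, 21, 28, 36 — triangular numbers starting at T_5.
Position 18 → track A, term 10 = -5.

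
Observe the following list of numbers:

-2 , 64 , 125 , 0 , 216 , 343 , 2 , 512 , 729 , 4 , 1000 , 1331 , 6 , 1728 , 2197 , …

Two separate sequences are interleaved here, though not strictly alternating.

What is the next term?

8

The slot pattern repeats as ABB (period 3), so there are 2 interleaved tracks.
Subsequence A: -2, 0, 2, 4, 6. Arithmetic with common difference +2.
Subsequence B: 64, 125, 216, 343, 512, 729, 1000, 1331, 1728, 2197. The cubes 4³, 5³, 6³, ….
Term 16 comes from subsequence A (its 6th entry): 8.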